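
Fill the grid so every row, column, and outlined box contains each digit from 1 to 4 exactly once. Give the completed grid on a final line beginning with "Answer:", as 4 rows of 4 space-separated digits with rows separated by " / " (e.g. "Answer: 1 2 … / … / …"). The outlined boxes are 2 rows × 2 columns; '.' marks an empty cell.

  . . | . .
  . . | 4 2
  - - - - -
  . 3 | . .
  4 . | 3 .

Step 1. [r1c3∈{1}] nothing but 1 survives at r1c3 ⇒ r1c3=1.
Step 2. [r4c2∈{1,2}] across row 4, 2 lands solely at r4c2 ⇒ r4c2=2.
Step 3. [r3c1∈{1}] nothing but 1 survives at r3c1, so r3c1=1.
Step 4. [r1c1∈{2,3}] in row 1, 2 fits only at r1c1. So r1c1=2.
Step 5. [r2c1∈{3}] nothing but 3 survives at r2c1 ⇒ r2c1=3.
Step 6. [r3c4∈{4}] nothing but 4 survives at r3c4. So r3c4=4.
Step 7. [r3c3∈{2}] r3c3's peers cover all but 2. So r3c3=2.
Step 8. [r1c4∈{3}] r1c4 has the single candidate 3. So r1c4=3.
Step 9. [r4c4∈{1}] r4c4 has the single candidate 1 ⇒ r4c4=1.
Step 10. [r1c2∈{4}] nothing but 4 survives at r1c2. So r1c2=4.
Step 11. [r2c2∈{1}] r2c2 is down to just 1, so r2c2=1.

Answer: 2 4 1 3 / 3 1 4 2 / 1 3 2 4 / 4 2 3 1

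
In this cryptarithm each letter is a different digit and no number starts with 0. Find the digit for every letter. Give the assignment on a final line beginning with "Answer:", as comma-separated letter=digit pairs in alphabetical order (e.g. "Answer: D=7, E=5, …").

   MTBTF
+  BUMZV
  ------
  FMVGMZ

Step 1. [col 1: F + V ≡ Z (mod 10)] V=2 is one option consistent with column 1 (F + V ≡ Z (mod 10), carry-in 0) — take it, so V=2.
Step 2. [col 1: F + V ≡ Z (mod 10)] Z=3 is one option consistent with column 1 (F + V ≡ Z (mod 10), carry-in 0) — take it. So Z=3.
Step 3. [col 1: F + V ≡ Z (mod 10)] from column 1 (V=2, Z=3, carry-in 0, digits 2,3 already taken and all letters distinct): F must equal 1, so F=1.
Step 4. [col 2: T + Z ≡ M (mod 10)] T=5 is one option consistent with column 2 (T + Z ≡ M (mod 10), carry-in 0) — take it, so T=5.
Step 5. [col 2: T + Z ≡ M (mod 10)] column 2 reads T+Z+carry(0)=M with T=5, Z=3; with digits 1,2,3,5 already taken and all letters distinct, the only value for M is 8 ⇒ M=8.
Step 6. [col 3: B + M ≡ G (mod 10)] several values work for G in column 3 (B + M ≡ G (mod 10), carry-in 0); try G=7. So G=7.
Step 7. [col 3: B + M ≡ G (mod 10)] in column 3 we have B+M≡G with carry-in 0; given M=8, G=7 and digits 1,2,3,5,7,8 already taken and all letters distinct, that pins B to 9. So B=9.
Step 8. [col 4: T + U ≡ V (mod 10)] from column 4 (T=5, V=2, carry-in 1, digits 1,2,3,5,7,8,9 already taken and all letters distinct): U must equal 6. So U=6.

Answer: B=9, F=1, G=7, M=8, T=5, U=6, V=2, Z=3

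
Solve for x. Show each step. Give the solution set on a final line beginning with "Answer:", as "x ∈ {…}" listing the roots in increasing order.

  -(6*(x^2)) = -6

Step 1. [-(6*(x^2)) = -6] LHS negated; negate both sides. So neg: 6*(x^2) = 6.
Step 2. [6*(x^2) = 6] divide by the outer 6 ⇒ div: x^2 = 1.
Step 3. [x^2 = 1] √ both sides: 1 ≥ 0 gives two branches, so sqrt: x = 1 or -1.

Answer: x ∈ {-1, 1}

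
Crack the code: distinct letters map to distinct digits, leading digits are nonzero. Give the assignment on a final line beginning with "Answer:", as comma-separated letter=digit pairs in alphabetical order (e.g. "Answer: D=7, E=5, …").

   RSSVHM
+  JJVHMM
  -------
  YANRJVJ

Step 1. [Y] Y is the leading digit of a 7-digit sum of two 6-digit numbers; the final carry is exactly 1, so Y=1.
Step 2. [col 1: M + M ≡ J (mod 10)] no forcing yet in column 1 (carry-in 0); J=2 is free and consistent — try it, so J=2.
Step 3. [col 1: M + M ≡ J (mod 10)] from column 1 (J=2, carry-in 0, digits 1,2 already taken and all letters distinct): M must equal 6, so M=6.
Step 4. [col 2: H + M ≡ V (mod 10)] no forcing yet in column 2 (carry-in 1); V=4 is free and consistent — try it, so V=4.
Step 5. [col 2: H + M ≡ V (mod 10)] in column 2 we have H+M≡V with carry-in 1; given M=6, V=4 and digits 1,2,4,6 already taken and all letters distinct, that pins H to 7. So H=7.
Step 6. [col 4: S + V ≡ R (mod 10)] several values work for S in column 4 (S + V ≡ R (mod 10), carry-in 1); try S=3 ⇒ S=3.
Step 7. [col 4: S + V ≡ R (mod 10)] column 4: given S=3, V=4, carry-in 1, and digits 1,2,3,4,6,7 already taken and all letters distinct, S+V≡R (mod 10) forces R=8 ⇒ R=8.
Step 8. [col 5: S + J ≡ N (mod 10)] column 5: given S=3, J=2, carry-in 0, and digits 1,2,3,4,6,7,8 already taken and all letters distinct, S+J≡N (mod 10) forces N=5. So N=5.
Step 9. [col 6: R + J ≡ A (mod 10)] from column 6 (R=8, J=2, carry-in 0, digits 1,2,3,4,5,6,7,8 already taken and all letters distinct): A must equal 0 ⇒ A=0.

Answer: A=0, H=7, J=2, M=6, N=5, R=8, S=3, V=4, Y=1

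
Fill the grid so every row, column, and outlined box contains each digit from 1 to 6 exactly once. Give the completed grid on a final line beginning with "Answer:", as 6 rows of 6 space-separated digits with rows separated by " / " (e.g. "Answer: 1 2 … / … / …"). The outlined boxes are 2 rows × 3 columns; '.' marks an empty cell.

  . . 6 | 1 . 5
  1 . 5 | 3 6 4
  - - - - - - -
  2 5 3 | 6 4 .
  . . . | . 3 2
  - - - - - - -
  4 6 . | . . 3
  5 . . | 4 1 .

Step 1. [r5c4∈{2,5}] across col 4, 2 lands solely at r5c4, so r5c4=2.
Step 2. [r1c2∈{2,3,4}] across row 1, 4 lands solely at r1c2 ⇒ r1c2=4.
Step 3. [r2c2∈{2}] only 2 remains possible at r2c2, so r2c2=2.
Step 4. [r5c3∈{1}] only 1 remains possible at r5c3, so r5c3=1.
Step 5. [r4c3∈{4}] only 4 remains possible at r4c3. So r4c3=4.
Step 6. [r6c2∈{3}] r6c2 is down to just 3 ⇒ r6c2=3.
Step 7. [r5c5∈{5}] only 5 remains possible at r5c5 ⇒ r5c5=5.
Step 8. [r3c6∈{1}] nothing but 1 survives at r3c6 ⇒ r3c6=1.
Step 9. [r4c1∈{6}] r4c1's peers cover all but 6, so r4c1=6.
Step 10. [r1c5∈{2}] r1c5 is down to just 2. So r1c5=2.
Step 11. [r6c3∈{2}] r6c3 has the single candidate 2, so r6c3=2.
Step 12. [r1c1∈{3}] nothing but 3 survives at r1c1, so r1c1=3.
Step 13. [r6c6∈{6}] r6c6's peers cover all but 6 ⇒ r6c6=6.
Step 14. [r4c2∈{1}] r4c2 is down to just 1, so r4c2=1.
Step 15. [r4c4∈{5}] only 5 remains possible at r4c4 ⇒ r4c4=5.

Answer: 3 4 6 1 2 5 / 1 2 5 3 6 4 / 2 5 3 6 4 1 / 6 1 4 5 3 2 / 4 6 1 2 5 3 / 5 3 2 4 1 6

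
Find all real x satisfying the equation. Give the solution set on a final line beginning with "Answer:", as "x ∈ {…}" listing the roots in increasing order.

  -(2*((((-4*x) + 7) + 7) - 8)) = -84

Step 1. [-(2*((((-4*x) + 7) + 7) - 8)) = -84] leading − — multiply by −1. So neg: 2*((((-4*x) + 7) + 7) - 8) = 84.
Step 2. [2*((((-4*x) + 7) + 7) - 8) = 84] divide by the outer 2, so div: (((-4*x) + 7) + 7) - 8 = 42.
Step 3. [(((-4*x) + 7) + 7) - 8 = 42] add 8: x sits inside (… - 8). So sub: ((-4*x) + 7) + 7 = 50.
Step 4. [((-4*x) + 7) + 7 = 50] subtract 7: x sits inside (… + 7), so sub: (-4*x) + 7 = 43.
Step 5. [(-4*x) + 7 = 43] the outer +7 inverts by subtracting 7. So sub: -4*x = 36.
Step 6. [-4*x = 36] divide by the outer -4 ⇒ div: x = -9.

Answer: x ∈ {-9}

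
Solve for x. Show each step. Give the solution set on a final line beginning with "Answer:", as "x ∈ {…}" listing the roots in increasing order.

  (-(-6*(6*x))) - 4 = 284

Step 1. [(-(-6*(6*x))) - 4 = 284] -4 is outermost — add 4 both sides, so sub: -(-6*(6*x)) = 288.
Step 2. [-(-6*(6*x)) = 288] leading − — multiply by −1, so neg: -6*(6*x) = -288.
Step 3. [-6*(6*x) = -288] -6 out front; divide by -6 ⇒ div: 6*x = 48.
Step 4. [6*x = 48] leading coefficient 6: divide by 6 ⇒ div: x = 8.

Answer: x ∈ {8}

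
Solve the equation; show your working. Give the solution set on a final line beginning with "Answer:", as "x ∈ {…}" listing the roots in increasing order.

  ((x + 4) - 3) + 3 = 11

Step 1. [((x + 4) - 3) + 3 = 11] the outer +3 inverts by subtracting 3 ⇒ sub: (x + 4) - 3 = 8.
Step 2. [(x + 4) - 3 = 8] 3 comes off first (add 3), so sub: x + 4 = 11.
Step 3. [x + 4 = 11] the outer +4 inverts by subtracting 4, so sub: x = 7.

Answer: x ∈ {7}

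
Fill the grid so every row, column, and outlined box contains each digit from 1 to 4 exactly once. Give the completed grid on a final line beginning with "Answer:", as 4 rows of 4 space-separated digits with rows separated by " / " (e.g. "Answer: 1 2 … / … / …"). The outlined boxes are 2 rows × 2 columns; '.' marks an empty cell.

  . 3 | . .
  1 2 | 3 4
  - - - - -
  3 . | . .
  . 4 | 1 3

Step 1. [r1c3∈{2}] nothing but 2 survives at r1c3 ⇒ r1c3=2.
Step 2. [r3c3∈{4}] only 4 remains possible at r3c3 ⇒ r3c3=4.
Step 3. [r3c2∈{1}] only 1 remains possible at r3c2 ⇒ r3c2=1.
Step 4. [r1c4∈{1}] only 1 remains possible at r1c4 ⇒ r1c4=1.
Step 5. [r4c1∈{2}] r4c1 is down to just 2 ⇒ r4c1=2.
Step 6. [r3c4∈{2}] only 2 remains possible at r3c4 ⇒ r3c4=2.
Step 7. [r1c1∈{4}] r1c1's peers cover all but 4, so r1c1=4.

Answer: 4 3 2 1 / 1 2 3 4 / 3 1 4 2 / 2 4 1 3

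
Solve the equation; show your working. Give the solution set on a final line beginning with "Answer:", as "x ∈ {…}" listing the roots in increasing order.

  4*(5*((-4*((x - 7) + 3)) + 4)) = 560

Step 1. [4*(5*((-4*((x - 7) + 3)) + 4)) = 560] LHS = 4·(…); ÷4 both sides, so div: 5*((-4*((x - 7) + 3)) + 4) = 140.
Step 2. [5*((-4*((x - 7) + 3)) + 4) = 140] 5 out front; divide by 5, so div: (-4*((x - 7) + 3)) + 4 = 28.
Step 3. [(-4*((x - 7) + 3)) + 4 = 28] peel the +4: subtract 4 from each side ⇒ sub: -4*((x - 7) + 3) = 24.
Step 4. [-4*((x - 7) + 3) = 24] -4 out front; divide by -4. So div: (x - 7) + 3 = -6.
Step 5. [(x - 7) + 3 = -6] peel the +3: subtract 3 from each side ⇒ sub: x - 7 = -9.
Step 6. [x - 7 = -9] -7 is outermost — add 7 both sides. So sub: x = -2.

Answer: x ∈ {-2}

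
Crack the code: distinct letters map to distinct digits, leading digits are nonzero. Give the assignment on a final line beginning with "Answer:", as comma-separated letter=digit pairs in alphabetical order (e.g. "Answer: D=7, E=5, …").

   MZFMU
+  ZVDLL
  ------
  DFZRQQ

Step 1. [col 1: U + L ≡ Q (mod 10)] no forcing yet in column 1 (carry-in 0); L=4 is free and consistent — try it. So L=4.
Step 2. [col 1: U + L ≡ Q (mod 10)] U=8 is one option consistent with column 1 (U + L ≡ Q (mod 10), carry-in 0) — take it. So U=8.
Step 3. [col 1: U + L ≡ Q (mod 10)] in column 1 we have U+L≡Q with carry-in 0; given U=8, L=4 and digits 4,8 already taken and all letters distinct, that pins Q to 2. So Q=2.
Step 4. [col 2: M + L ≡ Q (mod 10)] in column 2 we have M+L≡Q with carry-in 1; given L=4, Q=2 and digits 2,4,8 already taken and all letters distinct, that pins M to 7 ⇒ M=7.
Step 5. [col 3: F + D ≡ R (mod 10)] several values work for R in column 3 (F + D ≡ R (mod 10), carry-in 1); try R=5, so R=5.
Step 6. [col 3: F + D ≡ R (mod 10)] F=3 is one option consistent with column 3 (F + D ≡ R (mod 10), carry-in 1) — take it, so F=3.
Step 7. [col 3: F + D ≡ R (mod 10)] column 3: given F=3, R=5, carry-in 1, and digits 2,3,4,5,7,8 already taken and all letters distinct, F+D≡R (mod 10) forces D=1. So D=1.
Step 8. [col 4: Z + V ≡ Z (mod 10)] column 4 reads Z+V+carry(0)=Z with nothing yet; with digits 1,2,3,4,5,7,8 already taken and all letters distinct, the only value for V is 0. So V=0.
Step 9. [col 4: Z + V ≡ Z (mod 10)] column 4 (Z + V ≡ Z (mod 10), carry-in 0) doesn't pin Z yet; pick Z=6 and continue, so Z=6.

Answer: D=1, F=3, L=4, M=7, Q=2, R=5, U=8, V=0, Z=6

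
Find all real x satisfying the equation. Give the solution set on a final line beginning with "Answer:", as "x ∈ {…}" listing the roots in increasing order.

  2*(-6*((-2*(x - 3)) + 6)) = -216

Step 1. [2*(-6*((-2*(x - 3)) + 6)) = -216] divide by the outer 2 ⇒ div: -6*((-2*(x - 3)) + 6) = -108.
Step 2. [-6*((-2*(x - 3)) + 6) = -108] -6 out front; divide by -6 ⇒ div: (-2*(x - 3)) + 6 = 18.
Step 3. [(-2*(x - 3)) + 6 = 18] -2 | LHS and -2 | 18: pull -2 out. So factor: (x - 3) - 3 = -9.
Step 4. [(x - 3) - 3 = -9] peel the -3: add 3 from each side. So sub: x - 3 = -6.
Step 5. [x - 3 = -6] peel the -3: add 3 from each side ⇒ sub: x = -3.

Answer: x ∈ {-3}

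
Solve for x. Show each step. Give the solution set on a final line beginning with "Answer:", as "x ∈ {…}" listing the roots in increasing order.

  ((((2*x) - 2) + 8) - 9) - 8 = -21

Step 1. [((((2*x) - 2) + 8) - 9) - 8 = -21] 8 comes off first (add 8). So sub: (((2*x) - 2) + 8) - 9 = -13.
Step 2. [(((2*x) - 2) + 8) - 9 = -13] -9 is outermost — add 9 both sides ⇒ sub: ((2*x) - 2) + 8 = -4.
Step 3. [((2*x) - 2) + 8 = -4] 8 comes off first (subtract 8) ⇒ sub: (2*x) - 2 = -12.
Step 4. [(2*x) - 2 = -12] peel the -2: add 2 from each side. So sub: 2*x = -10.
Step 5. [2*x = -10] 2·(inner) — divide through by 2, so div: x = -5.

Answer: x ∈ {-5}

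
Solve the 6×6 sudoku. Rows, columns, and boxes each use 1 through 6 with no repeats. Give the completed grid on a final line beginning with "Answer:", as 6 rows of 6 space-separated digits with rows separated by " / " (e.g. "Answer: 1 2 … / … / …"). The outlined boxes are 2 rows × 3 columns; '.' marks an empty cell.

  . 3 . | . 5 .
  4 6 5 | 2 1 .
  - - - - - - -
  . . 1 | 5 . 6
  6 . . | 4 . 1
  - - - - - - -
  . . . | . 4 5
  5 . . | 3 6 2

Step 1. [r1c3∈{2}] r1c3 is down to just 2 ⇒ r1c3=2.
Step 2. [r4c3∈{3}] only 3 remains possible at r4c3 ⇒ r4c3=3.
Step 3. [r3c1∈{2}] r3c1 has the single candidate 2. So r3c1=2.
Step 4. [r6c2∈{1,4}] 1 has one home in row 6: r6c2, so r6c2=1.
Step 5. [r1c6∈{4}] only 4 remains possible at r1c6. So r1c6=4.
Step 6. [r5c1∈{3}] only 3 remains possible at r5c1, so r5c1=3.
Step 7. [r6c3∈{4}] r6c3's peers cover all but 4 ⇒ r6c3=4.
Step 8. [r1c4∈{6}] r1c4's peers cover all but 6 ⇒ r1c4=6.
Step 9. [r3c2∈{4}] r3c2 has the single candidate 4 ⇒ r3c2=4.
Step 10. [r1c1∈{1}] r1c1's peers cover all but 1 ⇒ r1c1=1.
Step 11. [r2c6∈{3}] r2c6 is down to just 3, so r2c6=3.
Step 12. [r4c2∈{5}] r4c2's peers cover all but 5. So r4c2=5.
Step 13. [r4c5∈{2}] r4c5's peers cover all but 2, so r4c5=2.
Step 14. [r5c4∈{1}] r5c4 has the single candidate 1 ⇒ r5c4=1.
Step 15. [r3c5∈{3}] r3c5 is down to just 3, so r3c5=3.
Step 16. [r5c3∈{6}] nothing but 6 survives at r5c3 ⇒ r5c3=6.
Step 17. [r5c2∈{2}] r5c2 is down to just 2. So r5c2=2.

Answer: 1 3 2 6 5 4 / 4 6 5 2 1 3 / 2 4 1 5 3 6 / 6 5 3 4 2 1 / 3 2 6 1 4 5 / 5 1 4 3 6 2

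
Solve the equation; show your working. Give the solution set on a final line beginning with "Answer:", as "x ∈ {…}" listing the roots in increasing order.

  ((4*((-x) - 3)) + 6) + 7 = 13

Step 1. [((4*((-x) - 3)) + 6) + 7 = 13] +7 is outermost — subtract 7 both sides. So sub: (4*((-x) - 3)) + 6 = 6.
Step 2. [(4*((-x) - 3)) + 6 = 6] subtract 6: x sits inside (… + 6). So sub: 4*((-x) - 3) = 0.
Step 3. [4*((-x) - 3) = 0] 4·(inner) — divide through by 4 ⇒ div: (-x) - 3 = 0.
Step 4. [(-x) - 3 = 0] the outer -3 inverts by adding 3. So sub: -x = 3.
Step 5. [-x = 3] flip signs both sides ⇒ neg: x = -3.

Answer: x ∈ {-3}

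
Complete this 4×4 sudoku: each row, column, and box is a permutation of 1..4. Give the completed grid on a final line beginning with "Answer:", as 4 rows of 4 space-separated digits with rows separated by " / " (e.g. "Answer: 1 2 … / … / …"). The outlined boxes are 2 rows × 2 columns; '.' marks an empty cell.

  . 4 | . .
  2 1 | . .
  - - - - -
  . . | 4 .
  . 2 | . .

Step 1. [r2c3∈{3}] nothing but 3 survives at r2c3, so r2c3=3.
Step 2. [r4c3∈{1}] r4c3 is down to just 1, so r4c3=1.
Step 3. [r3c2∈{3}] r3c2 is down to just 3. So r3c2=3.
Step 4. [r1c4∈{1,2}] r1c4 is the only open cell in row 1 admitting 1 ⇒ r1c4=1.
Step 5. [r4c1∈{4}] r4c1's peers cover all but 4, so r4c1=4.
Step 6. [r3c1∈{1}] r3c1 has the single candidate 1, so r3c1=1.
Step 7. [r2c4∈{4}] only 4 remains possible at r2c4. So r2c4=4.
Step 8. [r1c3∈{2}] nothing but 2 survives at r1c3 ⇒ r1c3=2.
Step 9. [r4c4∈{3}] only 3 remains possible at r4c4, so r4c4=3.
Step 10. [r3c4∈{2}] r3c4 is down to just 2. So r3c4=2.
Step 11. [r1c1∈{3}] r1c1 has the single candidate 3 ⇒ r1c1=3.

Answer: 3 4 2 1 / 2 1 3 4 / 1 3 4 2 / 4 2 1 3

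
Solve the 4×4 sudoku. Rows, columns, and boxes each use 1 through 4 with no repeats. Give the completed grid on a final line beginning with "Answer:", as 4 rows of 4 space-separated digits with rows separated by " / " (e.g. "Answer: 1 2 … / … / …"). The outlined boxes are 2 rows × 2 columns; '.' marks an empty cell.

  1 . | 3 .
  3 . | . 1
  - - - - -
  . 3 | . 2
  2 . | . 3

Step 1. [r3c1∈{4}] r3c1 is down to just 4. So r3c1=4.
Step 2. [r1c4∈{4}] nothing but 4 survives at r1c4, so r1c4=4.
Step 3. [r2c2∈{2,4}] 4 has one home in row 2: r2c2, so r2c2=4.
Step 4. [r3c3∈{1}] nothing but 1 survives at r3c3 ⇒ r3c3=1.
Step 5. [r2c3∈{2}] r2c3's peers cover all but 2 ⇒ r2c3=2.
Step 6. [r4c2∈{1}] r4c2 is down to just 1 ⇒ r4c2=1.
Step 7. [r4c3∈{4}] r4c3 is down to just 4, so r4c3=4.
Step 8. [r1c2∈{2}] only 2 remains possible at r1c2 ⇒ r1c2=2.

Answer: 1 2 3 4 / 3 4 2 1 / 4 3 1 2 / 2 1 4 3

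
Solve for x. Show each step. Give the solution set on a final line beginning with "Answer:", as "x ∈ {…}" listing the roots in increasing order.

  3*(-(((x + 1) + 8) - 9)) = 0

Step 1. [3*(-(((x + 1) + 8) - 9)) = 0] 3 out front; divide by 3 ⇒ div: -(((x + 1) + 8) - 9) = 0.
Step 2. [-(((x + 1) + 8) - 9) = 0] leading − — multiply by −1 ⇒ neg: ((x + 1) + 8) - 9 = 0.
Step 3. [((x + 1) + 8) - 9 = 0] the outer -9 inverts by adding 9. So sub: (x + 1) + 8 = 9.
Step 4. [(x + 1) + 8 = 9] +8 is outermost — subtract 8 both sides ⇒ sub: x + 1 = 1.
Step 5. [x + 1 = 1] 1 comes off first (subtract 1), so sub: x = 0.

Answer: x ∈ {0}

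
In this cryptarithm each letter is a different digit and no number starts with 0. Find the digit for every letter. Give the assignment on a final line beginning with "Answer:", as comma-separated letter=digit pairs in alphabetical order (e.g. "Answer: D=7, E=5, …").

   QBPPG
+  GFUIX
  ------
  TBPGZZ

Step 1. [T] the sum has 6 digits but both addends have 5; that extra leading digit T is the final carry, namely 1, so T=1.
Step 2. [col 1: G + X ≡ Z (mod 10)] G=9 is one option consistent with column 1 (G + X ≡ Z (mod 10), carry-in 0) — take it. So G=9.
Step 3. [col 1: G + X ≡ Z (mod 10)] several values work for X in column 1 (G + X ≡ Z (mod 10), carry-in 0); try X=8, so X=8.
Step 4. [col 1: G + X ≡ Z (mod 10)] in column 1 we have G+X≡Z with carry-in 0; given G=9, X=8 and digits 1,8,9 already taken and all letters distinct, that pins Z to 7 ⇒ Z=7.
Step 5. [col 2: P + I ≡ Z (mod 10)] P=6 is one option consistent with column 2 (P + I ≡ Z (mod 10), carry-in 1) — take it. So P=6.
Step 6. [col 2: P + I ≡ Z (mod 10)] in column 2 we have P+I≡Z with carry-in 1; given P=6, Z=7 and digits 1,6,7,8,9 already taken and all letters distinct, that pins I to 0 ⇒ I=0.
Step 7. [col 3: P + U ≡ G (mod 10)] from column 3 (P=6, G=9, carry-in 0, digits 0,1,6,7,8,9 already taken and all letters distinct): U must equal 3. So U=3.
Step 8. [col 4: B + F ≡ P (mod 10)] F=2 is one option consistent with column 4 (B + F ≡ P (mod 10), carry-in 0) — take it, so F=2.
Step 9. [col 4: B + F ≡ P (mod 10)] column 4 reads B+F+carry(0)=P with F=2, P=6; with digits 0,1,2,3,6,7,8,9 already taken and all letters distinct, the only value for B is 4, so B=4.
Step 10. [col 5: Q + G ≡ B (mod 10)] column 5: given G=9, B=4, carry-in 0, and digits 0,1,2,3,4,6,7,8,9 already taken and all letters distinct, Q+G≡B (mod 10) forces Q=5. So Q=5.

Answer: B=4, F=2, G=9, I=0, P=6, Q=5, T=1, U=3, X=8, Z=7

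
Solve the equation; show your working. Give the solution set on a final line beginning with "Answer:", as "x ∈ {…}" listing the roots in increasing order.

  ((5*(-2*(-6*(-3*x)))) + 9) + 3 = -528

Step 1. [((5*(-2*(-6*(-3*x)))) + 9) + 3 = -528] 3 comes off first (subtract 3). So sub: (5*(-2*(-6*(-3*x)))) + 9 = -531.
Step 2. [(5*(-2*(-6*(-3*x)))) + 9 = -531] the outer +9 inverts by subtracting 9 ⇒ sub: 5*(-2*(-6*(-3*x))) = -540.
Step 3. [5*(-2*(-6*(-3*x))) = -540] divide by the outer 5. So div: -2*(-6*(-3*x)) = -108.
Step 4. [-2*(-6*(-3*x)) = -108] LHS = -2·(…); ÷-2 both sides ⇒ div: -6*(-3*x) = 54.
Step 5. [-6*(-3*x) = 54] divide by the outer -6 ⇒ div: -3*x = -9.
Step 6. [-3*x = -9] divide by the outer -3. So div: x = 3.

Answer: x ∈ {3}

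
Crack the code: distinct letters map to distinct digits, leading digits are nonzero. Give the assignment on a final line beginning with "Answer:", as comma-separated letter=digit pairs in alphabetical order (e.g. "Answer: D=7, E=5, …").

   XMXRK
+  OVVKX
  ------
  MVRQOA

Step 1. [col 1: K + X ≡ A (mod 10)] several values work for A in column 1 (K + X ≡ A (mod 10), carry-in 0); try A=9, so A=9.
Step 2. [M] the sum has 6 digits but both addends have 5; that extra leading digit M is the final carry, namely 1. So M=1.
Step 3. [col 1: K + X ≡ A (mod 10)] no forcing yet in column 1 (carry-in 0); K=5 is free and consistent — try it, so K=5.
Step 4. [col 1: K + X ≡ A (mod 10)] column 1 reads K+X+carry(0)=A with K=5, A=9; with digits 1,5,9 already taken and all letters distinct, the only value for X is 4. So X=4.
Step 5. [col 2: R + K ≡ O (mod 10)] no forcing yet in column 2 (carry-in 0); O=8 is free and consistent — try it, so O=8.
Step 6. [col 2: R + K ≡ O (mod 10)] column 2 reads R+K+carry(0)=O with K=5, O=8; with digits 1,4,5,8,9 already taken and all letters distinct, the only value for R is 3 ⇒ R=3.
Step 7. [col 3: X + V ≡ Q (mod 10)] several values work for Q in column 3 (X + V ≡ Q (mod 10), carry-in 0); try Q=6 ⇒ Q=6.
Step 8. [col 3: X + V ≡ Q (mod 10)] column 3 reads X+V+carry(0)=Q with X=4, Q=6; with digits 1,3,4,5,6,8,9 already taken and all letters distinct, the only value for V is 2 ⇒ V=2.

Answer: A=9, K=5, M=1, O=8, Q=6, R=3, V=2, X=4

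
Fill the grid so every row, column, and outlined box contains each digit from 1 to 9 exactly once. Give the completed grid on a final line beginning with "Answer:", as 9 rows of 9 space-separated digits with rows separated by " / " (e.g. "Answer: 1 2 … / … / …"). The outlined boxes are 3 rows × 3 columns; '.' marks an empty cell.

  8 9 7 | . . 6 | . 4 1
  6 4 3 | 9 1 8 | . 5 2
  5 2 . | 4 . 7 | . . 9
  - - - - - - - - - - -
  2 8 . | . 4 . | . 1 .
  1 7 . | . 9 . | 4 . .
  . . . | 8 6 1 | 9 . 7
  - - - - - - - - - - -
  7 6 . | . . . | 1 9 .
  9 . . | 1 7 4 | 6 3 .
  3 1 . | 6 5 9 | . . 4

Step 1. [r4c7∈{3,5}] r4c7 is the only open cell in col 7 admitting 5. So r4c7=5.
Step 2. [r4c6∈{3}] r4c6 is down to just 3, so r4c6=3.
Step 3. [r7c5∈{2,3,8}] across col 5, 8 lands solely at r7c5, so r7c5=8.
Step 4. [r9c7∈{2,7,8}] r9c7 is the only open cell in col 7 admitting 2 ⇒ r9c7=2.
Step 5. [r8c2∈{5}] r8c2's peers cover all but 5, so r8c2=5.
Step 6. [r1c4∈{2,3,5}] r1c4 is the only open cell in row 1 admitting 5, so r1c4=5.
Step 7. [r5c4∈{2}] nothing but 2 survives at r5c4. So r5c4=2.
Step 8. [r4c9∈{6}] r4c9 is down to just 6. So r4c9=6.
Step 9. [r8c9∈{8}] only 8 remains possible at r8c9. So r8c9=8.
Step 10. [r3c5∈{3}] r3c5 is down to just 3 ⇒ r3c5=3.
Step 11. [r6c3∈{4,5}] in row 6, 5 fits only at r6c3. So r6c3=5.
Step 12. [r8c3∈{2}] only 2 remains possible at r8c3. So r8c3=2.
Step 13. [r3c8∈{6,8}] r3c8 is the only open cell in row 3 admitting 6. So r3c8=6.
Step 14. [r4c4∈{7}] only 7 remains possible at r4c4 ⇒ r4c4=7.
Step 15. [r7c9∈{5}] r7c9 is down to just 5, so r7c9=5.
Step 16. [r6c2∈{3}] r6c2's peers cover all but 3. So r6c2=3.
Step 17. [r5c3∈{6}] nothing but 6 survives at r5c3, so r5c3=6.
Step 18. [r3c7∈{8}] only 8 remains possible at r3c7 ⇒ r3c7=8.
Step 19. [r7c6∈{2}] nothing but 2 survives at r7c6, so r7c6=2.
Step 20. [r1c5∈{2}] only 2 remains possible at r1c5, so r1c5=2.
Step 21. [r2c7∈{7}] nothing but 7 survives at r2c7. So r2c7=7.
Step 22. [r1c7∈{3}] only 3 remains possible at r1c7, so r1c7=3.
Step 23. [r9c3∈{8}] r9c3 has the single candidate 8, so r9c3=8.
Step 24. [r6c1∈{4}] only 4 remains possible at r6c1, so r6c1=4.
Step 25. [r6c8∈{2}] r6c8's peers cover all but 2 ⇒ r6c8=2.
Step 26. [r5c8∈{8}] r5c8 is down to just 8 ⇒ r5c8=8.
Step 27. [r5c6∈{5}] r5c6 has the single candidate 5 ⇒ r5c6=5.
Step 28. [r7c4∈{3}] r7c4 has the single candidate 3 ⇒ r7c4=3.
Step 29. [r5c9∈{3}] nothing but 3 survives at r5c9 ⇒ r5c9=3.
Step 30. [r7c3∈{4}] only 4 remains possible at r7c3, so r7c3=4.
Step 31. [r4c3∈{9}] r4c3 is down to just 9, so r4c3=9.
Step 32. [r9c8∈{7}] r9c8 is down to just 7, so r9c8=7.
Step 33. [r3c3∈{1}] nothing but 1 survives at r3c3 ⇒ r3c3=1.

Answer: 8 9 7 5 2 6 3 4 1 / 6 4 3 9 1 8 7 5 2 / 5 2 1 4 3 7 8 6 9 / 2 8 9 7 4 3 5 1 6 / 1 7 6 2 9 5 4 8 3 / 4 3 5 8 6 1 9 2 7 / 7 6 4 3 8 2 1 9 5 / 9 5 2 1 7 4 6 3 8 / 3 1 8 6 5 9 2 7 4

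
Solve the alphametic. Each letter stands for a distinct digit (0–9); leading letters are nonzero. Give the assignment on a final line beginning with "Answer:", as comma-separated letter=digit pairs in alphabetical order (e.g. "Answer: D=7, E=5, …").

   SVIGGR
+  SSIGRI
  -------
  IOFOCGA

Step 1. [col 1: R + I ≡ A (mod 10)] no forcing yet in column 1 (carry-in 0); A=0 is free and consistent — try it. So A=0.
Step 2. [col 1: R + I ≡ A (mod 10)] several values work for I in column 1 (R + I ≡ A (mod 10), carry-in 0); try I=1, so I=1.
Step 3. [col 1: R + I ≡ A (mod 10)] in column 1 we have R+I≡A with carry-in 0; given I=1, A=0 and digits 0,1 already taken and all letters distinct, that pins R to 9. So R=9.
Step 4. [col 2: G + R ≡ G (mod 10)] column 2 (G + R ≡ G (mod 10), carry-in 1) doesn't pin G yet; pick G=7 and continue, so G=7.
Step 5. [col 3: G + G ≡ C (mod 10)] column 3: given G=7, carry-in 1, and digits 0,1,7,9 already taken and all letters distinct, G+G≡C (mod 10) forces C=5 ⇒ C=5.
Step 6. [col 4: I + I ≡ O (mod 10)] in column 4 we have I+I≡O with carry-in 1; given I=1 and digits 0,1,5,7,9 already taken and all letters distinct, that pins O to 3, so O=3.
Step 7. [col 5: V + S ≡ F (mod 10)] no forcing yet in column 5 (carry-in 0); F=4 is free and consistent — try it ⇒ F=4.
Step 8. [col 5: V + S ≡ F (mod 10)] several values work for S in column 5 (V + S ≡ F (mod 10), carry-in 0); try S=6 ⇒ S=6.
Step 9. [col 5: V + S ≡ F (mod 10)] column 5 reads V+S+carry(0)=F with S=6, F=4; with digits 0,1,3,4,5,6,7,9 already taken and all letters distinct, the only value for V is 8, so V=8.

Answer: A=0, C=5, F=4, G=7, I=1, O=3, R=9, S=6, V=8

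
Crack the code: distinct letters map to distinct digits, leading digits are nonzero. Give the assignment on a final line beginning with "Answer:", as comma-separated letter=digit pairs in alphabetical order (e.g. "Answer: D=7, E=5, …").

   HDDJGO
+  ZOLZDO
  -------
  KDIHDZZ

Step 1. [K] adding two 6-digit numbers gives at most 6+1 digits, and here it does — K is that final carry and must be 1 ⇒ K=1.
Step 2. [col 1: O + O ≡ Z (mod 10)] several values work for Z in column 1 (O + O ≡ Z (mod 10), carry-in 0); try Z=8, so Z=8.
Step 3. [col 1: O + O ≡ Z (mod 10)] several values work for O in column 1 (O + O ≡ Z (mod 10), carry-in 0); try O=9, so O=9.
Step 4. [col 2: G + D ≡ Z (mod 10)] column 2 (G + D ≡ Z (mod 10), carry-in 1) doesn't pin D yet; pick D=5 and continue, so D=5.
Step 5. [col 2: G + D ≡ Z (mod 10)] in column 2 we have G+D≡Z with carry-in 1; given D=5, Z=8 and digits 1,5,8,9 already taken and all letters distinct, that pins G to 2 ⇒ G=2.
Step 6. [col 3: J + Z ≡ D (mod 10)] from column 3 (Z=8, D=5, carry-in 0, digits 1,2,5,8,9 already taken and all letters distinct): J must equal 7. So J=7.
Step 7. [col 4: D + L ≡ H (mod 10)] several values work for L in column 4 (D + L ≡ H (mod 10), carry-in 1); try L=0 ⇒ L=0.
Step 8. [col 4: D + L ≡ H (mod 10)] from column 4 (D=5, L=0, carry-in 1, digits 0,1,2,5,7,8,9 already taken and all letters distinct): H must equal 6 ⇒ H=6.
Step 9. [col 5: D + O ≡ I (mod 10)] in column 5 we have D+O≡I with carry-in 0; given D=5, O=9 and digits 0,1,2,5,6,7,8,9 already taken and all letters distinct, that pins I to 4. So I=4.

Answer: D=5, G=2, H=6, I=4, J=7, K=1, L=0, O=9, Z=8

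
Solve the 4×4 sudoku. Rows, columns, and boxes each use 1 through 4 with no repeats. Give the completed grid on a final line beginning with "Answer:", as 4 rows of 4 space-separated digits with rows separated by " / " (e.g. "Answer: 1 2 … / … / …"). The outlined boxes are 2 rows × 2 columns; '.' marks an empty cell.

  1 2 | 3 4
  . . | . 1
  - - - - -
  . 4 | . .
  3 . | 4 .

Step 1. [r4c4∈{2}] r4c4 is down to just 2 ⇒ r4c4=2.
Step 2. [r2c1∈{4}] r2c1's peers cover all but 4. So r2c1=4.
Step 3. [r3c4∈{3}] r3c4 has the single candidate 3, so r3c4=3.
Step 4. [r2c2∈{3}] r2c2 is down to just 3 ⇒ r2c2=3.
Step 5. [r3c3∈{1}] nothing but 1 survives at r3c3 ⇒ r3c3=1.
Step 6. [r4c2∈{1}] nothing but 1 survives at r4c2. So r4c2=1.
Step 7. [r2c3∈{2}] only 2 remains possible at r2c3, so r2c3=2.
Step 8. [r3c1∈{2}] r3c1's peers cover all but 2. So r3c1=2.

Answer: 1 2 3 4 / 4 3 2 1 / 2 4 1 3 / 3 1 4 2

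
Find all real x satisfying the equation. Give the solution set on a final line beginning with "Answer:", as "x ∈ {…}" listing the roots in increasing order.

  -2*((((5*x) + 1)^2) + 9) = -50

Step 1. [-2*((((5*x) + 1)^2) + 9) = -50] LHS = -2·(…); ÷-2 both sides. So div: (((5*x) + 1)^2) + 9 = 25.
Step 2. [(((5*x) + 1)^2) + 9 = 25] +9 is outermost — subtract 9 both sides. So sub: ((5*x) + 1)^2 = 16.
Step 3. [((5*x) + 1)^2 = 16] LHS squared, RHS 16 ≥ 0: apply √ (±) ⇒ sqrt: (5*x) + 1 = 4 or -4.
Step 4. [(5*x) + 1 = 4 or -4] +1 is outermost — subtract 1 both sides, so sub: 5*x = 3 or -5.
Step 5. [5*x = 3 or -5] LHS = 5·(…); ÷5 both sides. So div: x = 3/5 or -1.

Answer: x ∈ {-1, 3/5}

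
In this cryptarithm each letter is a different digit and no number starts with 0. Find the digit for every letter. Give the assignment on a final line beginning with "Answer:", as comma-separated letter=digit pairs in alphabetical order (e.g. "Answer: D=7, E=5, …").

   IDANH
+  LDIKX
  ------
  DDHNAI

Step 1. [col 1: H + X ≡ I (mod 10)] column 1 (H + X ≡ I (mod 10), carry-in 0) doesn't pin H yet; pick H=2 and continue, so H=2.
Step 2. [col 1: H + X ≡ I (mod 10)] X=4 is one option consistent with column 1 (H + X ≡ I (mod 10), carry-in 0) — take it, so X=4.
Step 3. [D] D is the leading digit of a 6-digit sum of two 5-digit numbers; the final carry is exactly 1, so D=1.
Step 4. [col 1: H + X ≡ I (mod 10)] column 1: given H=2, X=4, carry-in 0, and digits 1,2,4 already taken and all letters distinct, H+X≡I (mod 10) forces I=6 ⇒ I=6.
Step 5. [col 2: N + K ≡ A (mod 10)] column 2 (N + K ≡ A (mod 10), carry-in 0) doesn't pin K yet; pick K=3 and continue. So K=3.
Step 6. [col 2: N + K ≡ A (mod 10)] A=0 is one option consistent with column 2 (N + K ≡ A (mod 10), carry-in 0) — take it, so A=0.
Step 7. [col 2: N + K ≡ A (mod 10)] column 2 reads N+K+carry(0)=A with K=3, A=0; with digits 0,1,2,3,4,6 already taken and all letters distinct, the only value for N is 7, so N=7.
Step 8. [col 5: I + L ≡ D (mod 10)] column 5: given I=6, D=1, carry-in 0, and digits 0,1,2,3,4,6,7 already taken and all letters distinct, I+L≡D (mod 10) forces L=5. So L=5.

Answer: A=0, D=1, H=2, I=6, K=3, L=5, N=7, X=4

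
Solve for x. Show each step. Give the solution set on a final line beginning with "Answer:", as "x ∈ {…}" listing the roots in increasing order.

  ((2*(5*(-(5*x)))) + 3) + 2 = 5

Step 1. [((2*(5*(-(5*x)))) + 3) + 2 = 5] +2 is outermost — subtract 2 both sides. So sub: (2*(5*(-(5*x)))) + 3 = 3.
Step 2. [(2*(5*(-(5*x)))) + 3 = 3] the outer +3 inverts by subtracting 3 ⇒ sub: 2*(5*(-(5*x))) = 0.
Step 3. [2*(5*(-(5*x))) = 0] LHS = 2·(…); ÷2 both sides. So div: 5*(-(5*x)) = 0.
Step 4. [5*(-(5*x)) = 0] 5·(inner) — divide through by 5 ⇒ div: -(5*x) = 0.
Step 5. [-(5*x) = 0] flip signs both sides. So neg: 5*x = 0.
Step 6. [5*x = 0] 5·(inner) — divide through by 5, so div: x = 0.

Answer: x ∈ {0}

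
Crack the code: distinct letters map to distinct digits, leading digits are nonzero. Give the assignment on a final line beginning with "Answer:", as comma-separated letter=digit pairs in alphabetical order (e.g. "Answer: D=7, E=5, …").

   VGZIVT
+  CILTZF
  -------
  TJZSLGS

Step 1. [col 1: T + F ≡ S (mod 10)] F=4 is one option consistent with column 1 (T + F ≡ S (mod 10), carry-in 0) — take it. So F=4.
Step 2. [col 1: T + F ≡ S (mod 10)] column 1 (T + F ≡ S (mod 10), carry-in 0) doesn't pin T yet; pick T=1 and continue. So T=1.
Step 3. [col 1: T + F ≡ S (mod 10)] column 1: given T=1, F=4, carry-in 0, and digits 1,4 already taken and all letters distinct, T+F≡S (mod 10) forces S=5, so S=5.
Step 4. [col 2: V + Z ≡ G (mod 10)] column 2 (V + Z ≡ G (mod 10), carry-in 0) doesn't pin V yet; pick V=3 and continue, so V=3.
Step 5. [col 2: V + Z ≡ G (mod 10)] no forcing yet in column 2 (carry-in 0); Z=7 is free and consistent — try it ⇒ Z=7.
Step 6. [col 2: V + Z ≡ G (mod 10)] from column 2 (V=3, Z=7, carry-in 0, digits 1,3,4,5,7 already taken and all letters distinct): G must equal 0, so G=0.
Step 7. [col 3: I + T ≡ L (mod 10)] column 3: given T=1, carry-in 1, and digits 0,1,3,4,5,7 already taken and all letters distinct, I+T≡L (mod 10) forces I=6, so I=6.
Step 8. [col 3: I + T ≡ L (mod 10)] column 3: given I=6, T=1, carry-in 1, and digits 0,1,3,4,5,6,7 already taken and all letters distinct, I+T≡L (mod 10) forces L=8 ⇒ L=8.
Step 9. [col 6: V + C ≡ J (mod 10)] in column 6 we have V+C≡J with carry-in 0; given V=3 and digits 0,1,3,4,5,6,7,8 already taken and all letters distinct, that pins C to 9, so C=9.
Step 10. [col 6: V + C ≡ J (mod 10)] from column 6 (V=3, C=9, carry-in 0, digits 0,1,3,4,5,6,7,8,9 already taken and all letters distinct): J must equal 2. So J=2.

Answer: C=9, F=4, G=0, I=6, J=2, L=8, S=5, T=1, V=3, Z=7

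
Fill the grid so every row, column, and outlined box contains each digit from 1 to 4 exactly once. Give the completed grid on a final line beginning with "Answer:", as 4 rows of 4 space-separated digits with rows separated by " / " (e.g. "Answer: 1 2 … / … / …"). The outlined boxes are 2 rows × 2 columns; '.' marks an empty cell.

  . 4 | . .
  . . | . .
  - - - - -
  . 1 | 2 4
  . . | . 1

Step 1. [r3c1∈{3}] r3c1 is down to just 3 ⇒ r3c1=3.
Step 2. [r2c2∈{2,3}] 3 has one home in col 2: r2c2. So r2c2=3.
Step 3. [r2c4∈{2}] r2c4 has the single candidate 2, so r2c4=2.
Step 4. [r2c1∈{1}] r2c1 has the single candidate 1, so r2c1=1.
Step 5. [r1c1∈{2}] r1c1 has the single candidate 2, so r1c1=2.
Step 6. [r4c3∈{3}] r4c3 is down to just 3. So r4c3=3.
Step 7. [r1c3∈{1}] r1c3 is down to just 1 ⇒ r1c3=1.
Step 8. [r1c4∈{3}] nothing but 3 survives at r1c4. So r1c4=3.
Step 9. [r4c1∈{4}] nothing but 4 survives at r4c1 ⇒ r4c1=4.
Step 10. [r4c2∈{2}] only 2 remains possible at r4c2 ⇒ r4c2=2.
Step 11. [r2c3∈{4}] r2c3 is down to just 4. So r2c3=4.

Answer: 2 4 1 3 / 1 3 4 2 / 3 1 2 4 / 4 2 3 1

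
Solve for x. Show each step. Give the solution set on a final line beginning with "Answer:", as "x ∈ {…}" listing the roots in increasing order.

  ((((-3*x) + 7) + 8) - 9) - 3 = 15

Step 1. [((((-3*x) + 7) + 8) - 9) - 3 = 15] 3 comes off first (add 3) ⇒ sub: (((-3*x) + 7) + 8) - 9 = 18.
Step 2. [(((-3*x) + 7) + 8) - 9 = 18] add 9: x sits inside (… - 9) ⇒ sub: ((-3*x) + 7) + 8 = 27.
Step 3. [((-3*x) + 7) + 8 = 27] 8 comes off first (subtract 8) ⇒ sub: (-3*x) + 7 = 19.
Step 4. [(-3*x) + 7 = 19] 7 comes off first (subtract 7). So sub: -3*x = 12.
Step 5. [-3*x = 12] divide by the outer -3. So div: x = -4.

Answer: x ∈ {-4}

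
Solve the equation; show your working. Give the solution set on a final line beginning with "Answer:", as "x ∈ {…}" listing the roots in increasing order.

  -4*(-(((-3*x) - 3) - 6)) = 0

Step 1. [-4*(-(((-3*x) - 3) - 6)) = 0] LHS = -4·(…); ÷-4 both sides. So div: -(((-3*x) - 3) - 6) = 0.
Step 2. [-(((-3*x) - 3) - 6) = 0] LHS negated; negate both sides, so neg: ((-3*x) - 3) - 6 = 0.
Step 3. [((-3*x) - 3) - 6 = 0] the outer -6 inverts by adding 6, so sub: (-3*x) - 3 = 6.
Step 4. [(-3*x) - 3 = 6] -3 divides every term; factor it out ⇒ factor: x + 1 = -2.
Step 5. [x + 1 = -2] +1 is outermost — subtract 1 both sides ⇒ sub: x = -3.

Answer: x ∈ {-3}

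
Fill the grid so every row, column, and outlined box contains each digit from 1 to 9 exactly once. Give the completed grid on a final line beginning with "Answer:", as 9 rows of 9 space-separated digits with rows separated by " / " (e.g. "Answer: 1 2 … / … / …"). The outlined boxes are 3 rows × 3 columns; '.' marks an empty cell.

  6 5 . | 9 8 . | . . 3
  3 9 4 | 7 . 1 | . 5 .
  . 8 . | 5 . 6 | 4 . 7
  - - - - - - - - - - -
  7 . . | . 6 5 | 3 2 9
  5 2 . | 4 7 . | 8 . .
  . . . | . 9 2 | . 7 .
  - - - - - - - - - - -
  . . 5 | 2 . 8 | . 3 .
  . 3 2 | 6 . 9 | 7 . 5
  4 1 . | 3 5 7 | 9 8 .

Step 1. [r3c3∈{1}] r3c3's peers cover all but 1 ⇒ r3c3=1.
Step 2. [r5c8∈{1,6}] 6 has one home in col 8: r5c8 ⇒ r5c8=6.
Step 3. [r6c1∈{1,8}] r6c1 is the only open cell in col 1 admitting 1. So r6c1=1.
Step 4. [r1c7∈{1,2}] r1c7 is the only open cell in row 1 admitting 2 ⇒ r1c7=2.
Step 5. [r7c7∈{1,6}] 1 has one home in col 7: r7c7, so r7c7=1.
Step 6. [r6c3∈{3,6,8}] across row 6, 3 lands solely at r6c3. So r6c3=3.
Step 7. [r6c9∈{4}] nothing but 4 survives at r6c9. So r6c9=4.
Step 8. [r7c9∈{6}] r7c9 is down to just 6. So r7c9=6.
Step 9. [r8c8∈{4}] only 4 remains possible at r8c8 ⇒ r8c8=4.
Step 10. [r6c4∈{8}] only 8 remains possible at r6c4 ⇒ r6c4=8.
Step 11. [r3c1∈{2}] nothing but 2 survives at r3c1, so r3c1=2.
Step 12. [r7c1∈{9}] r7c1's peers cover all but 9. So r7c1=9.
Step 13. [r8c5∈{1}] r8c5's peers cover all but 1 ⇒ r8c5=1.
Step 14. [r1c6∈{4}] r1c6's peers cover all but 4 ⇒ r1c6=4.
Step 15. [r5c6∈{3}] r5c6 is down to just 3 ⇒ r5c6=3.
Step 16. [r2c7∈{6}] r2c7's peers cover all but 6, so r2c7=6.
Step 17. [r3c5∈{3}] nothing but 3 survives at r3c5 ⇒ r3c5=3.
Step 18. [r2c5∈{2}] only 2 remains possible at r2c5 ⇒ r2c5=2.
Step 19. [r1c3∈{7}] nothing but 7 survives at r1c3 ⇒ r1c3=7.
Step 20. [r5c9∈{1}] r5c9 has the single candidate 1. So r5c9=1.
Step 21. [r2c9∈{8}] r2c9 has the single candidate 8, so r2c9=8.
Step 22. [r3c8∈{9}] only 9 remains possible at r3c8. So r3c8=9.
Step 23. [r6c2∈{6}] r6c2 is down to just 6 ⇒ r6c2=6.
Step 24. [r4c3∈{8}] only 8 remains possible at r4c3. So r4c3=8.
Step 25. [r7c2∈{7}] r7c2's peers cover all but 7, so r7c2=7.
Step 26. [r7c5∈{4}] r7c5 has the single candidate 4. So r7c5=4.
Step 27. [r4c4∈{1}] only 1 remains possible at r4c4, so r4c4=1.
Step 28. [r1c8∈{1}] r1c8 has the single candidate 1 ⇒ r1c8=1.
Step 29. [r4c2∈{4}] only 4 remains possible at r4c2. So r4c2=4.
Step 30. [r9c3∈{6}] r9c3 is down to just 6 ⇒ r9c3=6.
Step 31. [r5c3∈{9}] nothing but 9 survives at r5c3. So r5c3=9.
Step 32. [r6c7∈{5}] only 5 remains possible at r6c7. So r6c7=5.
Step 33. [r8c1∈{8}] r8c1 is down to just 8. So r8c1=8.
Step 34. [r9c9∈{2}] r9c9 is down to just 2 ⇒ r9c9=2.

Answer: 6 5 7 9 8 4 2 1 3 / 3 9 4 7 2 1 6 5 8 / 2 8 1 5 3 6 4 9 7 / 7 4 8 1 6 5 3 2 9 / 5 2 9 4 7 3 8 6 1 / 1 6 3 8 9 2 5 7 4 / 9 7 5 2 4 8 1 3 6 / 8 3 2 6 1 9 7 4 5 / 4 1 6 3 5 7 9 8 2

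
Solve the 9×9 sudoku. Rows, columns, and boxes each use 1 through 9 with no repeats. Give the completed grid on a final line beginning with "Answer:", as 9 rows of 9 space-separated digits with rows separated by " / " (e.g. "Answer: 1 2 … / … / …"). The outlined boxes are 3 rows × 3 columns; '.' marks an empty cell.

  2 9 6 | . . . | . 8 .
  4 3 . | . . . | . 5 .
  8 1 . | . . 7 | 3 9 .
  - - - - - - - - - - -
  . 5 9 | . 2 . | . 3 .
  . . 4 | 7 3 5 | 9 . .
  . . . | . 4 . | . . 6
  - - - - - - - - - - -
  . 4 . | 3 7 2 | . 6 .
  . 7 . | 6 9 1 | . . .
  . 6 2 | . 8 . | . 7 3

Step 1. [r6c7∈{1,2,5,7,8}] r6c7 is the only open cell in row 6 admitting 5. So r6c7=5.
Step 2. [r2c7∈{1,2,6,7}] across col 7, 6 lands solely at r2c7 ⇒ r2c7=6.
Step 3. [r8c8∈{2,4}] across col 8, 4 lands solely at r8c8. So r8c8=4.
Step 4. [r9c7∈{1}] r9c7 has the single candidate 1. So r9c7=1.
Step 5. [r7c7∈{8}] nothing but 8 survives at r7c7, so r7c7=8.
Step 6. [r9c4∈{4,5}] across box 8, 5 lands solely at r9c4, so r9c4=5.
Step 7. [r2c5∈{1}] nothing but 1 survives at r2c5. So r2c5=1.
Step 8. [r1c4∈{4}] r1c4 is down to just 4. So r1c4=4.
Step 9. [r8c3∈{3,5,8}] across row 8, 8 lands solely at r8c3, so r8c3=8.
Step 10. [r1c9∈{1,7}] 1 has one home in row 1: r1c9. So r1c9=1.
Step 11. [r6c3∈{1,3,7}] across col 3, 3 lands solely at r6c3 ⇒ r6c3=3.
Step 12. [r1c7∈{7}] nothing but 7 survives at r1c7 ⇒ r1c7=7.
Step 13. [r2c9∈{2}] r2c9's peers cover all but 2, so r2c9=2.
Step 14. [r4c9∈{4,7,8}] r4c9 is the only open cell in col 9 admitting 7, so r4c9=7.
Step 15. [r7c9∈{5,9}] across col 9, 9 lands solely at r7c9, so r7c9=9.
Step 16. [r3c3∈{5}] r3c3 has the single candidate 5, so r3c3=5.
Step 17. [r7c1∈{1,5}] across row 7, 5 lands solely at r7c1, so r7c1=5.
Step 18. [r4c6∈{6,8}] col 6 places 6 nowhere but r4c6. So r4c6=6.
Step 19. [r4c4∈{1,8}] in row 4, 8 fits only at r4c4. So r4c4=8.
Step 20. [r6c4∈{1,9}] col 4 places 1 nowhere but r6c4. So r6c4=1.
Step 21. [r6c8∈{2}] nothing but 2 survives at r6c8, so r6c8=2.
Step 22. [r6c2∈{8}] r6c2 has the single candidate 8, so r6c2=8.
Step 23. [r2c4∈{9}] nothing but 9 survives at r2c4, so r2c4=9.
Step 24. [r4c1∈{1}] only 1 remains possible at r4c1 ⇒ r4c1=1.
Step 25. [r9c1∈{9}] nothing but 9 survives at r9c1, so r9c1=9.
Step 26. [r5c8∈{1}] only 1 remains possible at r5c8. So r5c8=1.
Step 27. [r8c7∈{2}] r8c7 is down to just 2 ⇒ r8c7=2.
Step 28. [r9c6∈{4}] nothing but 4 survives at r9c6 ⇒ r9c6=4.
Step 29. [r3c4∈{2}] only 2 remains possible at r3c4, so r3c4=2.
Step 30. [r3c5∈{6}] nothing but 6 survives at r3c5 ⇒ r3c5=6.
Step 31. [r6c1∈{7}] only 7 remains possible at r6c1. So r6c1=7.
Step 32. [r2c6∈{8}] r2c6's peers cover all but 8, so r2c6=8.
Step 33. [r3c9∈{4}] r3c9's peers cover all but 4 ⇒ r3c9=4.
Step 34. [r8c9∈{5}] r8c9's peers cover all but 5. So r8c9=5.
Step 35. [r7c3∈{1}] only 1 remains possible at r7c3 ⇒ r7c3=1.
Step 36. [r1c5∈{5}] r1c5 has the single candidate 5, so r1c5=5.
Step 37. [r8c1∈{3}] r8c1 has the single candidate 3. So r8c1=3.
Step 38. [r6c6∈{9}] r6c6 has the single candidate 9, so r6c6=9.
Step 39. [r1c6∈{3}] r1c6 has the single candidate 3, so r1c6=3.
Step 40. [r5c1∈{6}] r5c1 is down to just 6. So r5c1=6.
Step 41. [r5c9∈{8}] r5c9's peers cover all but 8. So r5c9=8.
Step 42. [r4c7∈{4}] r4c7 has the single candidate 4 ⇒ r4c7=4.
Step 43. [r2c3∈{7}] r2c3 is down to just 7, so r2c3=7.
Step 44. [r5c2∈{2}] nothing but 2 survives at r5c2. So r5c2=2.

Answer: 2 9 6 4 5 3 7 8 1 / 4 3 7 9 1 8 6 5 2 / 8 1 5 2 6 7 3 9 4 / 1 5 9 8 2 6 4 3 7 / 6 2 4 7 3 5 9 1 8 / 7 8 3 1 4 9 5 2 6 / 5 4 1 3 7 2 8 6 9 / 3 7 8 6 9 1 2 4 5 / 9 6 2 5 8 4 1 7 3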